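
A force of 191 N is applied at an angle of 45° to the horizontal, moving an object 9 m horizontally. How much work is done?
W = Fd cosθ = 191×9×cos(45°) = 1215.5 J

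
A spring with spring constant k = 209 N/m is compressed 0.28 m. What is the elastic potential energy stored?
PE = ½kx² = ½×209×0.28² = 8.193 J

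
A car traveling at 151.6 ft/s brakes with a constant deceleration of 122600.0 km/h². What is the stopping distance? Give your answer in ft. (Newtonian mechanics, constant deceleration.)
d = v₀² / (2a) (with unit conversion) = 370.3 ft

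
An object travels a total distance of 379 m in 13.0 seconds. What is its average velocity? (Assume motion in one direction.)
v_avg = Δd / Δt = 379 / 13.0 = 29.15 m/s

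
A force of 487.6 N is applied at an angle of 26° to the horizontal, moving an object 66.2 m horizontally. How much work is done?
W = Fd cosθ = 487.6×66.2×cos(26°) = 29012.0 J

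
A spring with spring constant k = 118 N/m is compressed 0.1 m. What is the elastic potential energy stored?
PE = ½kx² = ½×118×0.1² = 0.59 J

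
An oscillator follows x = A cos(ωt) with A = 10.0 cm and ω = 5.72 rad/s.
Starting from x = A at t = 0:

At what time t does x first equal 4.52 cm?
cos(ωt) = x/A = 4.52/10.0 = 0.452
ωt = arccos(0.452) = 1.102 rad
t = 1.102/5.72 = 0.1926 s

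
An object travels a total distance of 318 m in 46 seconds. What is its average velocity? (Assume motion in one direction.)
v_avg = Δd / Δt = 318 / 46 = 6.91 m/s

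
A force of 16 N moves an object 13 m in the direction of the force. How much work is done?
W = Fd = 16×13 = 208.0 J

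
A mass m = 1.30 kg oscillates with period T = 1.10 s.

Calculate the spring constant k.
T = 2π√(m/k) → k = m(2π/T)² = 1.3×(2π/1.1)² = 42.41 N/m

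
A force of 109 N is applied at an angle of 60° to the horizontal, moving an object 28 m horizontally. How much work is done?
W = Fd cosθ = 109×28×cos(60°) = 1526.0 J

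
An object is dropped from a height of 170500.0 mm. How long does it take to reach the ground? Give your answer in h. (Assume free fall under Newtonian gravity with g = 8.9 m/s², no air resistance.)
t = √(2h/g) (with unit conversion) = 0.001719 h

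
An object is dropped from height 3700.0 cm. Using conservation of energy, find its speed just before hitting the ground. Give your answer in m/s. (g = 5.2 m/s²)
mgh = ½mv² → v = √(2gh) = √(2×5.2×37) = 19.62 m/s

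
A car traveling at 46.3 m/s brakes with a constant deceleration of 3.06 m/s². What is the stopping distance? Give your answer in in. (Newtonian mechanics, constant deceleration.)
d = v₀² / (2a) (with unit conversion) = 13790.0 in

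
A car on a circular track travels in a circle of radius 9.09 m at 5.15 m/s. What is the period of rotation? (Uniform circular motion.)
T = 2πr/v = 2π×9.09/5.15 = 11.09 s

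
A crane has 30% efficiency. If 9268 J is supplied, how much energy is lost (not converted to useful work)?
W_out = η × W_in = 0.3×9268 = 2780.4 J
W_lost = W_in − W_out = 9268 − 2780.4 = 6487.6 J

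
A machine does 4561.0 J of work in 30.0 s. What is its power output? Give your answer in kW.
P = W/t = 4561 J / 30 s = 152 W = 0.152 kW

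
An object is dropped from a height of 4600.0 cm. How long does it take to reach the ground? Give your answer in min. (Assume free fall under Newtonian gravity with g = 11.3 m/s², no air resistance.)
t = √(2h/g) (with unit conversion) = 0.04756 min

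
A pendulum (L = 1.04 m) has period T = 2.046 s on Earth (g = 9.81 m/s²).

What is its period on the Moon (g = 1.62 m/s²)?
T = 2π√(L/g), so T_moon/T_earth = √(g_earth/g_moon)
T_moon = 2π√(1.04/1.62) = 5.034 s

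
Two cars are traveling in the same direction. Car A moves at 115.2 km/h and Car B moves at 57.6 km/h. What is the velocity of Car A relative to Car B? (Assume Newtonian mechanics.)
v_rel = v_A - v_B = 115.2 - 57.6 = 57.6 km/h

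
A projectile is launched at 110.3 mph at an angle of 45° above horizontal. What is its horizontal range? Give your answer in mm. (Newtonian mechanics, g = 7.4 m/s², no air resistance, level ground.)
R = v₀² sin(2θ) / g (with unit conversion) = 328600.0 mm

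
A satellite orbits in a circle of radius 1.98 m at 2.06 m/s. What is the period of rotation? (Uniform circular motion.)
T = 2πr/v = 2π×1.98/2.06 = 6.04 s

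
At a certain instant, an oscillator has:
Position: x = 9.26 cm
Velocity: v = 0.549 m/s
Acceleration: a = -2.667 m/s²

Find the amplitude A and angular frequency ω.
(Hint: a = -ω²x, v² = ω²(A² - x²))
a = −ω²x → ω = √(|a|/x) = √(2.667/0.0926) = 5.367 rad/s
v² = ω²(A² − x²) → A = √(x² + v²/ω²) = √(0.0926² + 0.549²/5.367²) = 0.138 m = 13.8 cm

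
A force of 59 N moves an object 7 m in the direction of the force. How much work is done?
W = Fd = 59×7 = 413.0 J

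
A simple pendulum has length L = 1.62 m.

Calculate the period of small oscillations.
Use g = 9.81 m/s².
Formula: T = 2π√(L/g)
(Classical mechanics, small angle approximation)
T = 2π√(L/g) = 2π√(1.62/9.81) = 2.553 s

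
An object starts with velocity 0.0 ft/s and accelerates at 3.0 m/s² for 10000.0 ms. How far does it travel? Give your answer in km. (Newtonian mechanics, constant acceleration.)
d = v₀t + ½at² (with unit conversion) = 0.15 km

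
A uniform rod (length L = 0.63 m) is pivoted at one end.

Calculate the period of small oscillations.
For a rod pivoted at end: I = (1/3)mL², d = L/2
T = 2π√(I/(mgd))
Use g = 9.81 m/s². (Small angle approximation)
I/m = (1/3)L² = 0.1323 m²; d = L/2 = 0.315 m
T = 2π√(I/(mgd)) = 2π√(0.1323/(9.81×0.315)) = 1.3 s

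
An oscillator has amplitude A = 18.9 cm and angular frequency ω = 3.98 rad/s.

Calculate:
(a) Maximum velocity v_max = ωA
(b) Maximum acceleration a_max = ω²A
v_max = ωA = 3.98×0.189 = 0.7522 m/s
a_max = ω²A = 3.98²×0.189 = 2.994 m/s²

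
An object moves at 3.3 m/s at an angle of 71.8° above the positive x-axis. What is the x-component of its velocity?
vₓ = v cos(θ) = 3.3 × cos(71.8°) = 1.03 m/s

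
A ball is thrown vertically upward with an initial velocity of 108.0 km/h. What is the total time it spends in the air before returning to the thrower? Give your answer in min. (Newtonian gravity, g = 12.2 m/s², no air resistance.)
t_total = 2v₀/g (with unit conversion) = 0.08197 min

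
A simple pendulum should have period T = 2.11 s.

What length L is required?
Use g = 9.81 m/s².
T = 2π√(L/g) → L = g(T/2π)² = 9.81×(2.11/2π)² = 1.106 m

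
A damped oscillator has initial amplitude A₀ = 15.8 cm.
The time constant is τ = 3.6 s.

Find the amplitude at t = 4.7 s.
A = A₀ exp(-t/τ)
A = A₀ exp(−t/τ) = 15.8×exp(−4.7/3.6) = 4.282 cm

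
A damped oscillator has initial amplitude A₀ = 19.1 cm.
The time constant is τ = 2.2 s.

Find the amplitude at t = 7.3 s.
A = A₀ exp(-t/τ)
A = A₀ exp(−t/τ) = 19.1×exp(−7.3/2.2) = 0.6918 cm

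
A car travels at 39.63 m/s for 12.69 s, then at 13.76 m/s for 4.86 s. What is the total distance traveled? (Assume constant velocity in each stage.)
d₁ = v₁t₁ = 39.63 × 12.69 = 502.905 m
d₂ = v₂t₂ = 13.76 × 4.86 = 66.8736 m
d_total = 502.905 + 66.8736 = 569.78 m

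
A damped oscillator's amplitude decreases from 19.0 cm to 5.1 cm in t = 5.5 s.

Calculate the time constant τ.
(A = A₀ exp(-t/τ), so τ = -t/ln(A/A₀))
A/A₀ = 5.1/19.0 = 0.2684; ln(A/A₀) = -1.315
τ = −t/ln(A/A₀) = −5.5/-1.315 = 4.182 s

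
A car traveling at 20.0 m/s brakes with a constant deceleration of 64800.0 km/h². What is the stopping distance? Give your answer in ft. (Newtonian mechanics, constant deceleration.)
d = v₀² / (2a) (with unit conversion) = 131.2 ft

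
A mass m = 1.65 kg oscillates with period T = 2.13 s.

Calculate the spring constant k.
T = 2π√(m/k) → k = m(2π/T)² = 1.65×(2π/2.13)² = 14.36 N/m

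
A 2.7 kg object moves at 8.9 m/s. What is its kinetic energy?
KE = ½mv² = ½×2.7×8.9² = 106.9335 J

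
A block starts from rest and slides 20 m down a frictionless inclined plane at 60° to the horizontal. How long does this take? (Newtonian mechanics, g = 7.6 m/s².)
a = g sin(θ) = 7.6 × sin(60°) = 6.58 m/s²
t = √(2d/a) = √(2 × 20 / 6.58) = 2.47 s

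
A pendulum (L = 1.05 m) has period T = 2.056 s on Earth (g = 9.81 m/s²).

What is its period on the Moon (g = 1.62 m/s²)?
T = 2π√(L/g), so T_moon/T_earth = √(g_earth/g_moon)
T_moon = 2π√(1.05/1.62) = 5.058 s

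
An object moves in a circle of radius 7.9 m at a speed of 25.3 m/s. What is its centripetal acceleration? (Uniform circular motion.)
a_c = v²/r = 25.3²/7.9 = 640.09/7.9 = 81.02 m/s²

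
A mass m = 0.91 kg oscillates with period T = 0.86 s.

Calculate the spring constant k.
T = 2π√(m/k) → k = m(2π/T)² = 0.91×(2π/0.86)² = 48.57 N/m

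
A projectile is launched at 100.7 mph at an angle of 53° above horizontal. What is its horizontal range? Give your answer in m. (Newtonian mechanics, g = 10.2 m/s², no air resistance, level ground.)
R = v₀² sin(2θ) / g (with unit conversion) = 191.0 m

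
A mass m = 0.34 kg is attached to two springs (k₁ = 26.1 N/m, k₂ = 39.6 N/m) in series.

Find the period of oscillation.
k_eq = k₁k₂/(k₁+k₂) = 15.73 N/m
T = 2π√(m/k_eq) = 2π√(0.34/15.73) = 0.9237 s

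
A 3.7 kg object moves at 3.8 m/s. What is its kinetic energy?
KE = ½mv² = ½×3.7×3.8² = 26.714 J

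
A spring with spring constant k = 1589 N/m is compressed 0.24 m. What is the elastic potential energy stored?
PE = ½kx² = ½×1589×0.24² = 45.76 J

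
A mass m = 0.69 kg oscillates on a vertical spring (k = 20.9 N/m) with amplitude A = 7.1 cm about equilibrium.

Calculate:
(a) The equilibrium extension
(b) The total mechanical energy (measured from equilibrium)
x_eq = mg/k = 0.69×9.81/20.9 = 0.3239 m = 32.39 cm
E = ½kA² = ½×20.9×(0.071)² = 0.05268 J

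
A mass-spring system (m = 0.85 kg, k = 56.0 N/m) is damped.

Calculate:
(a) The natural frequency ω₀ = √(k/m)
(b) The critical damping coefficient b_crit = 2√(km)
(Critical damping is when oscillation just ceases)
ω₀ = √(k/m) = √(56.0/0.85) = 8.117 rad/s
b_crit = 2√(km) = 2√(56.0×0.85) = 13.8 kg/s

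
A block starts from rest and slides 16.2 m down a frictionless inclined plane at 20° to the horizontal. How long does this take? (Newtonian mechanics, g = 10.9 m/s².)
a = g sin(θ) = 10.9 × sin(20°) = 3.73 m/s²
t = √(2d/a) = √(2 × 16.2 / 3.73) = 2.95 s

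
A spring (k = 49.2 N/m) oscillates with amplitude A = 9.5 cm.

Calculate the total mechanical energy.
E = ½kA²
E = ½kA² = ½×49.2×(0.095)² = 0.222 J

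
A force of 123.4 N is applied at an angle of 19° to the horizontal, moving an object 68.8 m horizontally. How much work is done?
W = Fd cosθ = 123.4×68.8×cos(19°) = 8027.4 J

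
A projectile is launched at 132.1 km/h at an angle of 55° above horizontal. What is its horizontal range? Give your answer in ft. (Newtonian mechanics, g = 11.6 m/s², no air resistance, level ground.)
R = v₀² sin(2θ) / g (with unit conversion) = 357.9 ft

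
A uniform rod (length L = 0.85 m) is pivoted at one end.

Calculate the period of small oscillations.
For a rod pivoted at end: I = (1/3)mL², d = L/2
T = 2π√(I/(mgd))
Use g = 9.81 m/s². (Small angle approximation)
I/m = (1/3)L² = 0.2408 m²; d = L/2 = 0.425 m
T = 2π√(I/(mgd)) = 2π√(0.2408/(9.81×0.425)) = 1.51 s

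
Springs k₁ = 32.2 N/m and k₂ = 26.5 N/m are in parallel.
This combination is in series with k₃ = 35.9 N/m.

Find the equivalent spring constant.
k₁₂ = k₁ + k₂ = 58.7 N/m (parallel)
1/k_eq = 1/k₁₂ + 1/k₃ → k_eq = 22.28 N/m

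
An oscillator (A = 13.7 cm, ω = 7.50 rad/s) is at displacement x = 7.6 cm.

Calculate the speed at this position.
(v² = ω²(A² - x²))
v = ω√(A² − x²) = 7.5×√(0.137² − 0.076²) = 0.8549 m/s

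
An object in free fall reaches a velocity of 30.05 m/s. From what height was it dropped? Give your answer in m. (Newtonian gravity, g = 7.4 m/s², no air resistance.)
h = v²/(2g) = 61.01 m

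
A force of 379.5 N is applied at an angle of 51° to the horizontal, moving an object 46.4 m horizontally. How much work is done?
W = Fd cosθ = 379.5×46.4×cos(51°) = 11082.0 J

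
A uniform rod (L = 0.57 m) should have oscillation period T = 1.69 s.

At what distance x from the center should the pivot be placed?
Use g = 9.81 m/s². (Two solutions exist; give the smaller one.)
T = 2π√((L²/12 + x²)/(gx)). Let c = T²g/(4π²) = 0.7097.
x² − cx + L²/12 = 0 → x = (c − √(c² − L²/3))/2 = 0.04046 m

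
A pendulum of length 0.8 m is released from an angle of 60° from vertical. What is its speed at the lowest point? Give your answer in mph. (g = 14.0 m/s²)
h = L(1 − cosθ) = 0.8×(1 − cos60°) = 0.4 m
v = √(2gh) = √(2×14.0×0.4) = 3.347 m/s = 7.486 mph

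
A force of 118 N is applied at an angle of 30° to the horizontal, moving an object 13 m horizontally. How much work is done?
W = Fd cosθ = 118×13×cos(30°) = 1328.5 J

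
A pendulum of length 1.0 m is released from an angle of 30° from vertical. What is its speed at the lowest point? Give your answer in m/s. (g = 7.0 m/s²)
h = L(1 − cosθ) = 1.0×(1 − cos30°) = 0.134 m
v = √(2gh) = √(2×7.0×0.134) = 1.37 m/s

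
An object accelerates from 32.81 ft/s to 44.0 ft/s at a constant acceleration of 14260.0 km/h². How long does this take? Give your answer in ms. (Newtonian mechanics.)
t = (v - v₀)/a (with unit conversion) = 3100.0 ms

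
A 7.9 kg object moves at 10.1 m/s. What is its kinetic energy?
KE = ½mv² = ½×7.9×10.1² = 402.9395 J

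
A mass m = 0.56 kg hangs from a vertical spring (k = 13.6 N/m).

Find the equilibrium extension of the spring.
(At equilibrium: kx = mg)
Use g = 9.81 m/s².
x_eq = mg/k = 0.56×9.81/13.6 = 0.4039 m = 40.39 cm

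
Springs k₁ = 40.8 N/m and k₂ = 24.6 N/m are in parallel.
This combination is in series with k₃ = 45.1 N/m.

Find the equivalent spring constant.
k₁₂ = k₁ + k₂ = 65.4 N/m (parallel)
1/k_eq = 1/k₁₂ + 1/k₃ → k_eq = 26.69 N/m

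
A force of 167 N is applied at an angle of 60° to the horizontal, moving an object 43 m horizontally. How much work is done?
W = Fd cosθ = 167×43×cos(60°) = 3590.5 J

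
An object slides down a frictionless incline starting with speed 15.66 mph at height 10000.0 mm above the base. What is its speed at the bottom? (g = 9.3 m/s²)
½mv₀² + mgh = ½mv² → v = √(v₀² + 2gh) = √(7.001² + 2×9.3×10) = 15.33 m/s = 34.29 mph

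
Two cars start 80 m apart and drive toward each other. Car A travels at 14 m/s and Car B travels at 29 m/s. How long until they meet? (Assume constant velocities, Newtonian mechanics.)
Combined speed: v_combined = 14 + 29 = 43 m/s
Time to meet: t = d/43 = 80/43 = 1.86 s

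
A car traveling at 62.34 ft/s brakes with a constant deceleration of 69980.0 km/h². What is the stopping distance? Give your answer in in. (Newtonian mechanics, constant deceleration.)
d = v₀² / (2a) (with unit conversion) = 1316.0 in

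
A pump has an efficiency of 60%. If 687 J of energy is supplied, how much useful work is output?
W_out = η × W_in = 0.6 × 687 = 412.2 J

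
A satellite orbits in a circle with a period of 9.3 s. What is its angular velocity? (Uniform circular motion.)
ω = 2π/T = 2π/9.3 = 0.6756 rad/s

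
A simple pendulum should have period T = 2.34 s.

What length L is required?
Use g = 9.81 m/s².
T = 2π√(L/g) → L = g(T/2π)² = 9.81×(2.34/2π)² = 1.361 m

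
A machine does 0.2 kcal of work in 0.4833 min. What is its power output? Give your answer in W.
P = W/t = 836.8 J / 29 s = 28.86 W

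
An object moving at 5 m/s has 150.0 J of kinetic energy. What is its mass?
KE = ½mv² → m = 2KE/v² = 2×150.0/5² = 12.0 kg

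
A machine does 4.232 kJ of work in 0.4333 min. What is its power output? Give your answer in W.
P = W/t = 4232 J / 26 s = 162.8 W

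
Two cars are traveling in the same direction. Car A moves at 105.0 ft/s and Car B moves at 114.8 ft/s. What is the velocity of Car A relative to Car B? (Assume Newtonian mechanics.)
v_rel = v_A - v_B = 105.0 - 114.8 = -9.8 ft/s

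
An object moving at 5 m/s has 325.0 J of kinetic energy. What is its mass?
KE = ½mv² → m = 2KE/v² = 2×325.0/5² = 26.0 kg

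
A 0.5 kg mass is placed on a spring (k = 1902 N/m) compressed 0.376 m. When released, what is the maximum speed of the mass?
½kx² = ½mv² → v = x√(k/m) = 0.376×√(1902/0.5) = 23.19 m/s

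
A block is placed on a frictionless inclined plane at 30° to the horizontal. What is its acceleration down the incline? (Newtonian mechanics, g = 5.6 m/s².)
a = g sin(θ) = 5.6 × sin(30°) = 5.6 × 0.5 = 2.8 m/s²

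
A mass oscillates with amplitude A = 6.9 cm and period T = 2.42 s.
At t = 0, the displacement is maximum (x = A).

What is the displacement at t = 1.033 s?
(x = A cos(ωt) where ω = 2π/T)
ω = 2π/T = 2π/2.42 = 2.596 rad/s
x = A cos(ωt) = 6.9×cos(2.596×1.033) = -6.184 cm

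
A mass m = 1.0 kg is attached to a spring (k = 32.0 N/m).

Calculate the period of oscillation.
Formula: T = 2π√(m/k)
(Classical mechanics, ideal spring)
T = 2π√(m/k) = 2π√(1.0/32.0) = 1.111 s; f = 1/T = 0.9003 Hz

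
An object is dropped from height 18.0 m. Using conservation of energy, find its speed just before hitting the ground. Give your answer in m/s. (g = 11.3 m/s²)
mgh = ½mv² → v = √(2gh) = √(2×11.3×18) = 20.17 m/s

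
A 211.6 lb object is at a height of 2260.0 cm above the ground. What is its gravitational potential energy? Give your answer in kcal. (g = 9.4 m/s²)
PE = mgh = 95.98 kg × 9.4 m/s² × 22.6 m = 2.039e+04 J = 4.873 kcal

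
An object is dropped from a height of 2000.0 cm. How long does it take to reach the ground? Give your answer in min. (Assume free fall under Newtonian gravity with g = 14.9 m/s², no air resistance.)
t = √(2h/g) (with unit conversion) = 0.02731 min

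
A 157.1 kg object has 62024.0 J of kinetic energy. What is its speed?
KE = ½mv² → v = √(2KE/m) = √(2×62024.0/157.1) = 28.1 m/s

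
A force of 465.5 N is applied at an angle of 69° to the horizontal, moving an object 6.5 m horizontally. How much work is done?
W = Fd cosθ = 465.5×6.5×cos(69°) = 1084.3 J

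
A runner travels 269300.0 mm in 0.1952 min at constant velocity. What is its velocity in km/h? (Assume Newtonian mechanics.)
v = d/t (with unit conversion) = 82.78 km/h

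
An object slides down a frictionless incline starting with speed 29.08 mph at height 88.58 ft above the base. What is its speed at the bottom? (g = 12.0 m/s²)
½mv₀² + mgh = ½mv² → v = √(v₀² + 2gh) = √(13² + 2×12.0×27) = 28.58 m/s = 63.94 mph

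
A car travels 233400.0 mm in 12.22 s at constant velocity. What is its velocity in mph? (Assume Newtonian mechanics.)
v = d/t (with unit conversion) = 42.73 mph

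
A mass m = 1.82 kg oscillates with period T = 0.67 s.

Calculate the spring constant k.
T = 2π√(m/k) → k = m(2π/T)² = 1.82×(2π/0.67)² = 160.1 N/m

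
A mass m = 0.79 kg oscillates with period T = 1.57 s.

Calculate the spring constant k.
T = 2π√(m/k) → k = m(2π/T)² = 0.79×(2π/1.57)² = 12.65 N/m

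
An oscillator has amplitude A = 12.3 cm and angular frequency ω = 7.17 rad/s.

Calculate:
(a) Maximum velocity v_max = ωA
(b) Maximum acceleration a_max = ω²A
v_max = ωA = 7.17×0.123 = 0.8819 m/s
a_max = ω²A = 7.17²×0.123 = 6.323 m/s²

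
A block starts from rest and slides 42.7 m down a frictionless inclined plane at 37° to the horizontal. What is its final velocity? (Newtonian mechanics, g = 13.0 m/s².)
a = g sin(θ) = 13.0 × sin(37°) = 7.82 m/s²
v = √(2ad) = √(2 × 7.82 × 42.7) = 25.85 m/s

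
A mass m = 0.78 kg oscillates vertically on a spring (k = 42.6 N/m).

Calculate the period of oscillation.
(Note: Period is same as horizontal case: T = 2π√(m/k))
T = 2π√(m/k) = 2π√(0.78/42.6) = 0.8502 s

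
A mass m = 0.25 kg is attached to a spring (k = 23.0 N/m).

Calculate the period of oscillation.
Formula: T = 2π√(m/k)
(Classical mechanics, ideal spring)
T = 2π√(m/k) = 2π√(0.25/23.0) = 0.6551 s; f = 1/T = 1.527 Hz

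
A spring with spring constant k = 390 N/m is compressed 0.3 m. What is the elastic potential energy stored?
PE = ½kx² = ½×390×0.3² = 17.55 J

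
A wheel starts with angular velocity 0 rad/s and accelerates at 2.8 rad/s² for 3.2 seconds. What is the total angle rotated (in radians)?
θ = ω₀t + ½αt² = 0×3.2 + ½×2.8×3.2² = 14.34 rad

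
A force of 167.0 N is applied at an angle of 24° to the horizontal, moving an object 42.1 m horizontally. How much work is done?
W = Fd cosθ = 167.0×42.1×cos(24°) = 6422.9 J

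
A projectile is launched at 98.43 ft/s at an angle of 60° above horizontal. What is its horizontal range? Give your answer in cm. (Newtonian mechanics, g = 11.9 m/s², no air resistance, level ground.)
R = v₀² sin(2θ) / g (with unit conversion) = 6550.0 cm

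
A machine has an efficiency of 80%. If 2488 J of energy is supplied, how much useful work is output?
W_out = η × W_in = 0.8 × 2488 = 1990.4 J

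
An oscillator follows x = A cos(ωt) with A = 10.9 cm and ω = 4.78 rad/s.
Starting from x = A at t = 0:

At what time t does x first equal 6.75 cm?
cos(ωt) = x/A = 6.75/10.9 = 0.6193
ωt = arccos(0.6193) = 0.903 rad
t = 0.903/4.78 = 0.1889 s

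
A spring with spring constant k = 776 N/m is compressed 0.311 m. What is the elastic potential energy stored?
PE = ½kx² = ½×776×0.311² = 37.53 J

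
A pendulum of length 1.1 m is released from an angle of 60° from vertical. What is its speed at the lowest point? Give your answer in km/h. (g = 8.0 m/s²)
h = L(1 − cosθ) = 1.1×(1 − cos60°) = 0.55 m
v = √(2gh) = √(2×8.0×0.55) = 2.966 m/s = 10.68 km/h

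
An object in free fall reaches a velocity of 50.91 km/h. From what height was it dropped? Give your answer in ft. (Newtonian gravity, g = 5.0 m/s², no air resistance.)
h = v²/(2g) (with unit conversion) = 65.61 ft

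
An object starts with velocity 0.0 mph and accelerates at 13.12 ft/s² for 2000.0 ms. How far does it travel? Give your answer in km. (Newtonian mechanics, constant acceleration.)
d = v₀t + ½at² (with unit conversion) = 0.007998 km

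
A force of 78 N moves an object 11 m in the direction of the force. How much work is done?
W = Fd = 78×11 = 858.0 J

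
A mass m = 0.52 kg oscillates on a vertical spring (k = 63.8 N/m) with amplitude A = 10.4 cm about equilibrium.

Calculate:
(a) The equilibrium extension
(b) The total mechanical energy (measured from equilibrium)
x_eq = mg/k = 0.52×9.81/63.8 = 0.07996 m = 7.996 cm
E = ½kA² = ½×63.8×(0.104)² = 0.345 J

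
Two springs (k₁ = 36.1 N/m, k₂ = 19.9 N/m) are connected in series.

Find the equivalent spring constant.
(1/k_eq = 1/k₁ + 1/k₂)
1/k_eq = 1/36.1 + 1/19.9 = 0.077952; k_eq = 12.83 N/m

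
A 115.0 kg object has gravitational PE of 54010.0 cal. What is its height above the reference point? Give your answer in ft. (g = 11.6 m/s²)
PE = mgh → h = PE/(mg) = 2.26e+05 J / (115 kg × 11.6 m/s²) = 169.4 m = 555.8 ft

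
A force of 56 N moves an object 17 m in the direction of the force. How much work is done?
W = Fd = 56×17 = 952.0 J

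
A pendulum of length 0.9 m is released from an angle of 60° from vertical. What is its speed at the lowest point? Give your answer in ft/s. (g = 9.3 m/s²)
h = L(1 − cosθ) = 0.9×(1 − cos60°) = 0.45 m
v = √(2gh) = √(2×9.3×0.45) = 2.893 m/s = 9.492 ft/s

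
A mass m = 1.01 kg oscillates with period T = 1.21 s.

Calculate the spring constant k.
T = 2π√(m/k) → k = m(2π/T)² = 1.01×(2π/1.21)² = 27.23 N/m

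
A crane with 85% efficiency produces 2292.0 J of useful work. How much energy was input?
W_in = W_out/η = 2292.0/0.85 = 2696.5 J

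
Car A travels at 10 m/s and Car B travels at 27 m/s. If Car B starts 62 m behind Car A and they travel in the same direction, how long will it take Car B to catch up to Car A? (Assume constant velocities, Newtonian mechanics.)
Relative speed: v_rel = 27 - 10 = 17 m/s
Time to catch: t = d₀/v_rel = 62/17 = 3.65 s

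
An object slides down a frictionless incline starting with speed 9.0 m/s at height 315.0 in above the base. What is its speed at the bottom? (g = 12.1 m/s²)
½mv₀² + mgh = ½mv² → v = √(v₀² + 2gh) = √(9² + 2×12.1×8.001) = 16.57 m/s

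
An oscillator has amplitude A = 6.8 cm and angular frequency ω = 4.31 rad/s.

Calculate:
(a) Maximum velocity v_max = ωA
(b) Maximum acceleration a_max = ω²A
v_max = ωA = 4.31×0.068 = 0.2931 m/s
a_max = ω²A = 4.31²×0.068 = 1.263 m/s²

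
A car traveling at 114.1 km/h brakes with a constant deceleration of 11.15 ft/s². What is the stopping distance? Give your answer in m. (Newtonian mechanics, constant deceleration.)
d = v₀² / (2a) (with unit conversion) = 147.8 m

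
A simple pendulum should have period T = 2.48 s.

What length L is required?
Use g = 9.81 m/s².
T = 2π√(L/g) → L = g(T/2π)² = 9.81×(2.48/2π)² = 1.528 m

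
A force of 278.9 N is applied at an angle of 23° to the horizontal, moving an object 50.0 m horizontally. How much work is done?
W = Fd cosθ = 278.9×50.0×cos(23°) = 12836.0 J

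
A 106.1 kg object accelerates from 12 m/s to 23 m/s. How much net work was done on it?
W_net = ΔKE = ½m(v₂² − v₁²) = ½×106.1×(23² − 12²) = 20424.25 J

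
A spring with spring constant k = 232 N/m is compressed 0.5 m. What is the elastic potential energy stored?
PE = ½kx² = ½×232×0.5² = 29.0 J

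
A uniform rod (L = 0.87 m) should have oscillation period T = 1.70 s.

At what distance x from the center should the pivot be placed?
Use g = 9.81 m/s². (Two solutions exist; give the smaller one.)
T = 2π√((L²/12 + x²)/(gx)). Let c = T²g/(4π²) = 0.7181.
x² − cx + L²/12 = 0 → x = (c − √(c² − L²/3))/2 = 0.1024 m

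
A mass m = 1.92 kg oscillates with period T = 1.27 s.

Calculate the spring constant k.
T = 2π√(m/k) → k = m(2π/T)² = 1.92×(2π/1.27)² = 47 N/m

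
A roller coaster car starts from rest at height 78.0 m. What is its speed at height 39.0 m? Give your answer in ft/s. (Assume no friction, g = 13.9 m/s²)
mgh₁ = ½mv₂² + mgh₂ → v₂ = √(2g(h₁−h₂)) = √(2×13.9×(78−39)) = 32.93 m/s = 108.0 ft/s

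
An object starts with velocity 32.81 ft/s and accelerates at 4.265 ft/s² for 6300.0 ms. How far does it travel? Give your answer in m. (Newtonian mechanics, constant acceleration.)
d = v₀t + ½at² (with unit conversion) = 88.8 m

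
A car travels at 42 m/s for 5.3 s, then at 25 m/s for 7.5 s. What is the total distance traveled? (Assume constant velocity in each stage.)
d₁ = v₁t₁ = 42 × 5.3 = 222.6 m
d₂ = v₂t₂ = 25 × 7.5 = 187.5 m
d_total = 222.6 + 187.5 = 410.1 m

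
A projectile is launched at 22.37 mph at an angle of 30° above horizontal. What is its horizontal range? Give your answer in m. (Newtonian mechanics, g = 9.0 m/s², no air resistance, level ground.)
R = v₀² sin(2θ) / g (with unit conversion) = 9.623 m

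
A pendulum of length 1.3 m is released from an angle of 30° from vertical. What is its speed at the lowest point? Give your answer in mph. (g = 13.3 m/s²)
h = L(1 − cosθ) = 1.3×(1 − cos30°) = 0.1742 m
v = √(2gh) = √(2×13.3×0.1742) = 2.152 m/s = 4.815 mph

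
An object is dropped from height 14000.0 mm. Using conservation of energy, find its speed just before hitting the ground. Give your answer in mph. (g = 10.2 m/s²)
mgh = ½mv² → v = √(2gh) = √(2×10.2×14) = 16.9 m/s = 37.8 mph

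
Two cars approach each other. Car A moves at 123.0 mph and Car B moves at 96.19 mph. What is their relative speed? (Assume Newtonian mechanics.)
v_rel = v_A + v_B = 123.0 + 96.19 = 219.2 mph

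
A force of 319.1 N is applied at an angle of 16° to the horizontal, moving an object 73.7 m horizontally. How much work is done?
W = Fd cosθ = 319.1×73.7×cos(16°) = 22607.0 J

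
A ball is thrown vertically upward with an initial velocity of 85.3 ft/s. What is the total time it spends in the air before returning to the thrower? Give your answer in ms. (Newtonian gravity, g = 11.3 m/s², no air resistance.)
t_total = 2v₀/g (with unit conversion) = 4602.0 ms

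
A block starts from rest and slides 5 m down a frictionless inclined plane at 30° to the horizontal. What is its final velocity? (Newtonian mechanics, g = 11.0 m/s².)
a = g sin(θ) = 11.0 × sin(30°) = 5.5 m/s²
v = √(2ad) = √(2 × 5.5 × 5) = 7.42 m/s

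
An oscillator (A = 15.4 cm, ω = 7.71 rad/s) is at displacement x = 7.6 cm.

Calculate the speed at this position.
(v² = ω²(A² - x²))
v = ω√(A² − x²) = 7.71×√(0.154² − 0.076²) = 1.033 m/s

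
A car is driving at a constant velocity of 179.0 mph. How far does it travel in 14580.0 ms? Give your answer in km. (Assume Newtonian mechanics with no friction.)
d = vt (with unit conversion) = 1.167 km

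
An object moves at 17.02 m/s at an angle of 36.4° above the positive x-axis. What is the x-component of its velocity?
vₓ = v cos(θ) = 17.02 × cos(36.4°) = 13.7 m/s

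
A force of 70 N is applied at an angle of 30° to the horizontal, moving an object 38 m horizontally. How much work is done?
W = Fd cosθ = 70×38×cos(30°) = 2303.6 J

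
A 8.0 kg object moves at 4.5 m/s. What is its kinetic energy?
KE = ½mv² = ½×8.0×4.5² = 81.0 J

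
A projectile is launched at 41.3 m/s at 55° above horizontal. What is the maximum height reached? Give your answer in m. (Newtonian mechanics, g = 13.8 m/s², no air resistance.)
H = v₀²sin²(θ)/(2g) = 41.47 m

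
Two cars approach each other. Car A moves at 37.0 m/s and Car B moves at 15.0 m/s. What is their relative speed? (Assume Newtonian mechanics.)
v_rel = v_A + v_B = 37.0 + 15.0 = 52.0 m/s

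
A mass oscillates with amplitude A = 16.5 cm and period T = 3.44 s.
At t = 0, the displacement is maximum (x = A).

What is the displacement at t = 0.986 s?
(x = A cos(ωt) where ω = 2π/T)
ω = 2π/T = 2π/3.44 = 1.827 rad/s
x = A cos(ωt) = 16.5×cos(1.827×0.986) = -3.764 cm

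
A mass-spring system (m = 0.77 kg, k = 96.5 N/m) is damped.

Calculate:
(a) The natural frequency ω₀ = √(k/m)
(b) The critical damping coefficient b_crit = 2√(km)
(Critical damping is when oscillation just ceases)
ω₀ = √(k/m) = √(96.5/0.77) = 11.19 rad/s
b_crit = 2√(km) = 2√(96.5×0.77) = 17.24 kg/s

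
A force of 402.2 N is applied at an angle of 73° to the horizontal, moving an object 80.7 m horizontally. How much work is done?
W = Fd cosθ = 402.2×80.7×cos(73°) = 9489.7 J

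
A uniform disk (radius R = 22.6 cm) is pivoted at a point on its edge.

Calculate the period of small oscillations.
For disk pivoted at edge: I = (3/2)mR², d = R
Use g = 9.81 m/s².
I/m = (3/2)R² = 0.07661 m²; d = R = 0.226 m
T = 2π√((3/2)R²/(gR)) = 2π√(3R/(2g)) = 1.168 s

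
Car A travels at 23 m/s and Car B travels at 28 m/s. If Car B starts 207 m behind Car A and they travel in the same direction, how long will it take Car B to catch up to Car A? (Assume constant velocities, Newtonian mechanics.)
Relative speed: v_rel = 28 - 23 = 5 m/s
Time to catch: t = d₀/v_rel = 207/5 = 41.4 s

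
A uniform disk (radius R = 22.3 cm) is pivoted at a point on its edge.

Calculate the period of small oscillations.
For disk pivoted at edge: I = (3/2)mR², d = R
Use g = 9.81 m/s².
I/m = (3/2)R² = 0.07459 m²; d = R = 0.223 m
T = 2π√((3/2)R²/(gR)) = 2π√(3R/(2g)) = 1.16 s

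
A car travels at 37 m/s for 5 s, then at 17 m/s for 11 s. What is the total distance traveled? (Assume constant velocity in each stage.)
d₁ = v₁t₁ = 37 × 5 = 185 m
d₂ = v₂t₂ = 17 × 11 = 187 m
d_total = 185 + 187 = 372 m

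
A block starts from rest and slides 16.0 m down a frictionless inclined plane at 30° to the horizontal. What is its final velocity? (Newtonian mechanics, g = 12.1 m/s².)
a = g sin(θ) = 12.1 × sin(30°) = 6.05 m/s²
v = √(2ad) = √(2 × 6.05 × 16.0) = 13.91 m/s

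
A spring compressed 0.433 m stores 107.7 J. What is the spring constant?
PE = ½kx² → k = 2PE/x² = 2×107.7/0.433² = 1149.0 N/m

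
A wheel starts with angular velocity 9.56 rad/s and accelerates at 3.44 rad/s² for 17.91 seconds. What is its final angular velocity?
ω = ω₀ + αt = 9.56 + 3.44 × 17.91 = 71.17 rad/s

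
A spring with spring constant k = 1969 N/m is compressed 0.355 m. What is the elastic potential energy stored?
PE = ½kx² = ½×1969×0.355² = 124.1 J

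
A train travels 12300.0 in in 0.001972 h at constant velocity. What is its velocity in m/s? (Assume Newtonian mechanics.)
v = d/t (with unit conversion) = 44.01 m/s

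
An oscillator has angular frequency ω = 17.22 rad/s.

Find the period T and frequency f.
T = 2π/ω = 2π/17.22 = 0.3649 s; f = ω/2π = 2.741 Hz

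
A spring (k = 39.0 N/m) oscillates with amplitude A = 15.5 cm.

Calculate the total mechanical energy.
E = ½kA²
E = ½kA² = ½×39.0×(0.155)² = 0.4685 J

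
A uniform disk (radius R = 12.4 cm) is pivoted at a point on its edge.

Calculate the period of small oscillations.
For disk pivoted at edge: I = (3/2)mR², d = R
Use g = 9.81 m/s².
I/m = (3/2)R² = 0.02306 m²; d = R = 0.124 m
T = 2π√((3/2)R²/(gR)) = 2π√(3R/(2g)) = 0.8652 s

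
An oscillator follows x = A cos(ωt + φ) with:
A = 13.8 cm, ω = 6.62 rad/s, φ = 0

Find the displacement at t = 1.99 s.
x = A cos(ωt + φ) = 13.8×cos(6.62×1.99 + 0) = 11.33 cm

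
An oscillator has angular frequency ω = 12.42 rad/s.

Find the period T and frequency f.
T = 2π/ω = 2π/12.42 = 0.5059 s; f = ω/2π = 1.977 Hz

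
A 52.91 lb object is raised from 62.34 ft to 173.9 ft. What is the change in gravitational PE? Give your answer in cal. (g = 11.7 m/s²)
ΔPE = mg(h₂ − h₁) = 24 kg × 11.7 m/s² × (53 − 19) m = 9548 J = 2282.0 cal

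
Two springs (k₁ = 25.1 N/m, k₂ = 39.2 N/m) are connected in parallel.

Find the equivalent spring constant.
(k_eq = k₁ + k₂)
k_eq = k₁ + k₂ = 25.1 + 39.2 = 64.3 N/m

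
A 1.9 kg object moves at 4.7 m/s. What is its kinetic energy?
KE = ½mv² = ½×1.9×4.7² = 20.9855 J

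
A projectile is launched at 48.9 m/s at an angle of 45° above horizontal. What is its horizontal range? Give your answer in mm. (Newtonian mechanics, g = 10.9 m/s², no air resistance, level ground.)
R = v₀² sin(2θ) / g (with unit conversion) = 219400.0 mm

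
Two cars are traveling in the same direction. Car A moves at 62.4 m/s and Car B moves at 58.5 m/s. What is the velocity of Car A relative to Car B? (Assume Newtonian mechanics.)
v_rel = v_A - v_B = 62.4 - 58.5 = 3.9 m/s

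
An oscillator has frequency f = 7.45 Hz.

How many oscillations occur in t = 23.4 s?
n = f×t = 7.45×23.4 = 174.3 oscillations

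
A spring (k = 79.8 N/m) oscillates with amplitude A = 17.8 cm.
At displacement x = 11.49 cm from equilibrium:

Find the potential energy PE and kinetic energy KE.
E_total = ½kA² = ½×79.8×(0.178)² = 1.264 J
PE = ½kx² = ½×79.8×(0.1149)² = 0.5268 J
KE = E_total − PE = 0.7374 J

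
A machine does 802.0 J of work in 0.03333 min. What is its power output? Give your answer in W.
P = W/t = 802 J / 2 s = 401 W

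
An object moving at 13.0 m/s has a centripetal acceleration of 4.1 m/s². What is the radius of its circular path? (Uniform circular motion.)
r = v²/a_c = 13.0²/4.1 = 41.22 m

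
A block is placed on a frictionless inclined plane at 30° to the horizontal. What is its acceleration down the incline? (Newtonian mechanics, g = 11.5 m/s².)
a = g sin(θ) = 11.5 × sin(30°) = 11.5 × 0.5 = 5.75 m/s²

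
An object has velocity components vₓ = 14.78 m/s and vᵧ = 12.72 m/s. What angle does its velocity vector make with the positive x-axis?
θ = arctan(vᵧ/vₓ) = arctan(12.72/14.78) = 40.72°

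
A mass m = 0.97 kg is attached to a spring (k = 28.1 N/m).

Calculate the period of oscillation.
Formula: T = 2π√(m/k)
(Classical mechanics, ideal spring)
T = 2π√(m/k) = 2π√(0.97/28.1) = 1.167 s; f = 1/T = 0.8566 Hz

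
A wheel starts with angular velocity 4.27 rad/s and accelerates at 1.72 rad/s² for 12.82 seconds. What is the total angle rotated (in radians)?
θ = ω₀t + ½αt² = 4.27×12.82 + ½×1.72×12.82² = 196.08 rad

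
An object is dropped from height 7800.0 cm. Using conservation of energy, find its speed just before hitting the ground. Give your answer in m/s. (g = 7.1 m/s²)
mgh = ½mv² → v = √(2gh) = √(2×7.1×78) = 33.28 m/s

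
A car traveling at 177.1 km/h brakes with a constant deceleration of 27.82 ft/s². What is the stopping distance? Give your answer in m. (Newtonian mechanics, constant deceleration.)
d = v₀² / (2a) (with unit conversion) = 142.7 m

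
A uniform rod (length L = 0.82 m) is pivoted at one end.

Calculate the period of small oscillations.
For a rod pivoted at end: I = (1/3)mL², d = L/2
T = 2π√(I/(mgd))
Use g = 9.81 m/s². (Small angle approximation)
I/m = (1/3)L² = 0.2241 m²; d = L/2 = 0.41 m
T = 2π√(I/(mgd)) = 2π√(0.2241/(9.81×0.41)) = 1.483 s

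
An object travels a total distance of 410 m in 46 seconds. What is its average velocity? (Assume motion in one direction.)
v_avg = Δd / Δt = 410 / 46 = 8.91 m/s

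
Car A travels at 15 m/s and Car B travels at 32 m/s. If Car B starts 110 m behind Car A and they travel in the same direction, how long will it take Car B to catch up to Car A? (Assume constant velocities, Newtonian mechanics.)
Relative speed: v_rel = 32 - 15 = 17 m/s
Time to catch: t = d₀/v_rel = 110/17 = 6.47 s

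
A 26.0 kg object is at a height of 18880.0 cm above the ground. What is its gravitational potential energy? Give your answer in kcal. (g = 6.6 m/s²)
PE = mgh = 26 kg × 6.6 m/s² × 188.8 m = 3.24e+04 J = 7.743 kcal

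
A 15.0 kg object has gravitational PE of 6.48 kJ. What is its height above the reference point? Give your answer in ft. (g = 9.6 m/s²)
PE = mgh → h = PE/(mg) = 6480 J / (15 kg × 9.6 m/s²) = 45 m = 147.6 ft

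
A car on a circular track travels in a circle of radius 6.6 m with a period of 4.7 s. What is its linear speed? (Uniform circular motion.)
v = 2πr/T = 2π×6.6/4.7 = 8.82 m/s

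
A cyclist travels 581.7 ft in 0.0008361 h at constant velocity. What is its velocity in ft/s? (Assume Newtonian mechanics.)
v = d/t (with unit conversion) = 193.3 ft/s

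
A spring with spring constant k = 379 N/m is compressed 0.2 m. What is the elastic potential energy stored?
PE = ½kx² = ½×379×0.2² = 7.58 J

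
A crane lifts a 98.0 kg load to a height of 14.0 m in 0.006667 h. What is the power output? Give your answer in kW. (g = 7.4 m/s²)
W = mgh = 98×7.4×14 = 1.015e+04 J
P = W/t = 1.015e+04/24 = 423 W = 0.423 kW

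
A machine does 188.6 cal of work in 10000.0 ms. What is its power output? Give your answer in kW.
P = W/t = 789.1 J / 10 s = 78.91 W = 0.07891 kW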